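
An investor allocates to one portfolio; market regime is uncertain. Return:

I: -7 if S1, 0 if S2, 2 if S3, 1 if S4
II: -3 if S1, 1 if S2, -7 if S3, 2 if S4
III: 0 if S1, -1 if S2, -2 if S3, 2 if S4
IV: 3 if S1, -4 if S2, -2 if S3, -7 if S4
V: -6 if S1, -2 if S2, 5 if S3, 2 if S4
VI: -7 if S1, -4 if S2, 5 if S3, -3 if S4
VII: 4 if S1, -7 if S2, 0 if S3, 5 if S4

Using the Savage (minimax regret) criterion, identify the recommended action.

Column bests: S1=4, S2=1, S3=5, S4=5.
I regrets: 11, 1, 3, 4 → max 11
II regrets: 7, 0, 12, 3 → max 12
III regrets: 4, 2, 7, 3 → max 7
IV regrets: 1, 5, 7, 12 → max 12
V regrets: 10, 3, 0, 3 → max 10
VI regrets: 11, 5, 0, 8 → max 11
VII regrets: 0, 8, 5, 0 → max 8
Smallest max regret = 7 → III.

III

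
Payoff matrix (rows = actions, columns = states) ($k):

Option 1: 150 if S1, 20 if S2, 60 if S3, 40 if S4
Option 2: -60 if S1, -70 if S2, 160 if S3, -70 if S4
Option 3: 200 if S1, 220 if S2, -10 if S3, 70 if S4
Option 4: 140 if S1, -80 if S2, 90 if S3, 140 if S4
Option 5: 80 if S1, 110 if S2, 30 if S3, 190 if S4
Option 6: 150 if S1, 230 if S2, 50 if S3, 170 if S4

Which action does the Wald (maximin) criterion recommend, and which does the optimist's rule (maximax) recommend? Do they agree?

Row minima: Option 1=20, Option 2=-70, Option 3=-10, Option 4=-80, Option 5=30, Option 6=50
Best worst-case = 50 → Option 6.
Row maxima: Option 1=150, Option 2=160, Option 3=220, Option 4=140, Option 5=190, Option 6=230
Best best-case = 230 → Option 6.

maximin → Option 6; maximax → Option 6 (agree)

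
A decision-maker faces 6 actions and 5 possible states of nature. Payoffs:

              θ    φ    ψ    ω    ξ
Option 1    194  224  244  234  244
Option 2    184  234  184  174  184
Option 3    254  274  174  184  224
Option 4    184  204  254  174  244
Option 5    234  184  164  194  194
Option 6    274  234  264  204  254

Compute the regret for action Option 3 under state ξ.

Best payoff under ξ is 254.
Regret = 254 − 224 = 30.

30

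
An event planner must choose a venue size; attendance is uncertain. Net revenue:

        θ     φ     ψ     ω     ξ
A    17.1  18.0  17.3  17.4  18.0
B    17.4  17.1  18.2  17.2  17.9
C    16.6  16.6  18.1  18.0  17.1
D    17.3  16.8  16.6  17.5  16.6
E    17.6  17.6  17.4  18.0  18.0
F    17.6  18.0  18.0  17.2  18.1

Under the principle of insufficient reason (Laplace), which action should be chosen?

F

Row averages: A=17.56, B=17.56, C=17.28, D=16.96, E=17.72, F=17.78
Highest average = 17.78 → F.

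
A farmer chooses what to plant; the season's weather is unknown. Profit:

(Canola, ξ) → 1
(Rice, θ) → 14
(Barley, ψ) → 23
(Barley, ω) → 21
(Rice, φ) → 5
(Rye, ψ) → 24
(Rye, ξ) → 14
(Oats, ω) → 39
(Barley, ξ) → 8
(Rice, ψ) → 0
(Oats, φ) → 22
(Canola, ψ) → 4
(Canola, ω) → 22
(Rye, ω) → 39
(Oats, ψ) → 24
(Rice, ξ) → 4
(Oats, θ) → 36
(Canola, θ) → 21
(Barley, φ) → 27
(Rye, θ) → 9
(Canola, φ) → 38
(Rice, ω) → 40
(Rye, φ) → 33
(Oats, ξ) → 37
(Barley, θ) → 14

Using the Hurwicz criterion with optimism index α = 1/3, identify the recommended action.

Oats

Canola: 1/3·38 + 2/3·1 = 40/3
Oats: 1/3·39 + 2/3·22 = 83/3
Barley: 1/3·27 + 2/3·8 = 43/3
Rice: 1/3·40 + 2/3·0 = 40/3
Rye: 1/3·39 + 2/3·9 = 19
Highest Hurwicz score = 83/3 → Oats.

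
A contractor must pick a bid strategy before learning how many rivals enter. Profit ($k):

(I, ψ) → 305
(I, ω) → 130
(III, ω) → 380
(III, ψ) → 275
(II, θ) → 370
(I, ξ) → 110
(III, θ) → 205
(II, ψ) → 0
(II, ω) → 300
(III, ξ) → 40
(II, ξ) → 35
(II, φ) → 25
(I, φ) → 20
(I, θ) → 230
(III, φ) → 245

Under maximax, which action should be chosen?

Row maxima: I=305, II=370, III=380
Best best-case = 380 → III.

III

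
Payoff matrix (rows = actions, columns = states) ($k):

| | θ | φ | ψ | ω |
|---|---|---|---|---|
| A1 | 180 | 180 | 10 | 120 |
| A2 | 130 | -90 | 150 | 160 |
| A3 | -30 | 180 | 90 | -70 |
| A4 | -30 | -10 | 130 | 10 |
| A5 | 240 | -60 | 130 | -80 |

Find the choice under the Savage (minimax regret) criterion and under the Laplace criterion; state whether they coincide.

minimax regret → A1; laplace → A1 (agree)

Column bests: θ=240, φ=180, ψ=150, ω=160.
A1 regrets: 60, 0, 140, 40 → max 140
A2 regrets: 110, 270, 0, 0 → max 270
A3 regrets: 270, 0, 60, 230 → max 270
A4 regrets: 270, 190, 20, 150 → max 270
A5 regrets: 0, 240, 20, 240 → max 240
Smallest max regret = 140 → A1.
Row averages: A1=122.5, A2=87.5, A3=42.5, A4=25, A5=57.5
Highest average = 122.5 → A1.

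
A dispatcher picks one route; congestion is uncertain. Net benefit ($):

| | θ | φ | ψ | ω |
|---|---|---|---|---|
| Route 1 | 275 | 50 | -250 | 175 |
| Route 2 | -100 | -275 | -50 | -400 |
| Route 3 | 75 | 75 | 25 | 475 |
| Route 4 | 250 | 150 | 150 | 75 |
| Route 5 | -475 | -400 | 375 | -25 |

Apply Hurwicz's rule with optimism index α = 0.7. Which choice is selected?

Route 3

Route 1: 0.7·275 + 0.3·(-250) = 117.5
Route 2: 0.7·(-50) + 0.3·(-400) = -155
Route 3: 0.7·475 + 0.3·25 = 340
Route 4: 0.7·250 + 0.3·75 = 197.5
Route 5: 0.7·375 + 0.3·(-475) = 120
Highest Hurwicz score = 340 → Route 3.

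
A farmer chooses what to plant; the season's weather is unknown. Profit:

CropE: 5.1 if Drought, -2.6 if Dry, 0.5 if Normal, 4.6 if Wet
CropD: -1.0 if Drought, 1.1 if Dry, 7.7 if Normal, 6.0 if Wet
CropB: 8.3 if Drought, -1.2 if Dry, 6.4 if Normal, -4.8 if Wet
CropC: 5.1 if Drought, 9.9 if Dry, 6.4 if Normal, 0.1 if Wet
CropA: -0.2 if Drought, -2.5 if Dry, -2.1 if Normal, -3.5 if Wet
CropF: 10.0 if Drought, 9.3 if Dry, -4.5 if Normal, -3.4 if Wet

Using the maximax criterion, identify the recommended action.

Row maxima: CropE=5.1, CropD=7.7, CropB=8.3, CropC=9.9, CropA=-0.2, CropF=10.0
Best best-case = 10.0 → CropF.

CropF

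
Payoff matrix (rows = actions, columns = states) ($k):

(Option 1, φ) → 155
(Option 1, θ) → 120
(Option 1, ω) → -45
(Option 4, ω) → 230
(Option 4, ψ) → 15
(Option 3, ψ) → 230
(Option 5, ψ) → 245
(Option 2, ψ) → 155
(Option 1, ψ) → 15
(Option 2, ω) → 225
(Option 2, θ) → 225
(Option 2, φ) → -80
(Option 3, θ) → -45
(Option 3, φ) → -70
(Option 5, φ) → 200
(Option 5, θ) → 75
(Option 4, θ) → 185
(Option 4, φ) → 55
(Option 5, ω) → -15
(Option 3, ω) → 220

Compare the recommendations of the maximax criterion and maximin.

Row maxima: Option 1=155, Option 2=225, Option 3=230, Option 4=230, Option 5=245
Best best-case = 245 → Option 5.
Row minima: Option 1=-45, Option 2=-80, Option 3=-70, Option 4=15, Option 5=-15
Best worst-case = 15 → Option 4.

maximax → Option 5; maximin → Option 4 (disagree)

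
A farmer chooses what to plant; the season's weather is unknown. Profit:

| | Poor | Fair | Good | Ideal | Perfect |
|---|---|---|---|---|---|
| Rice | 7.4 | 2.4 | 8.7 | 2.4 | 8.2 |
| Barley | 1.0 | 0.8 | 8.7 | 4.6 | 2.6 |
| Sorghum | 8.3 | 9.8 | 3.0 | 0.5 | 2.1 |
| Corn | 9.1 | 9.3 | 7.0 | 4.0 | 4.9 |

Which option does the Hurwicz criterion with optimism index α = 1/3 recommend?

Corn

Rice: 1/3·8.7 + 2/3·2.4 = 4.5
Barley: 1/3·8.7 + 2/3·0.8 = 103/30
Sorghum: 1/3·9.8 + 2/3·0.5 = 3.6
Corn: 1/3·9.3 + 2/3·4.0 = 173/30
Highest Hurwicz score = 173/30 → Corn.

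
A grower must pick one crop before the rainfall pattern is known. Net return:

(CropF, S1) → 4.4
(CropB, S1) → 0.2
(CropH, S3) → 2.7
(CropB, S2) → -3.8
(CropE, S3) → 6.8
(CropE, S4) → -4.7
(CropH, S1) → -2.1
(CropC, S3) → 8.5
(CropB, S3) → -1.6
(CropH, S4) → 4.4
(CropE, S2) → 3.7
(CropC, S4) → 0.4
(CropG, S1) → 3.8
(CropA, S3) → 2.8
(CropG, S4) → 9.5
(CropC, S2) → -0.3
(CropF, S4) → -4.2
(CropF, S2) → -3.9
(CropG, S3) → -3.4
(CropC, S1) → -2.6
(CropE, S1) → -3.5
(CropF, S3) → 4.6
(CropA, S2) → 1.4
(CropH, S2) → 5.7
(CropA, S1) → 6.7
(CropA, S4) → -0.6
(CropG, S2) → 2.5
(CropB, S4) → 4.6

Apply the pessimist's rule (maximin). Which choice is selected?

Row minima: CropB=-3.8, CropA=-0.6, CropH=-2.1, CropE=-4.7, CropG=-3.4, CropC=-2.6, CropF=-4.2
Best worst-case = -0.6 → CropA.

CropA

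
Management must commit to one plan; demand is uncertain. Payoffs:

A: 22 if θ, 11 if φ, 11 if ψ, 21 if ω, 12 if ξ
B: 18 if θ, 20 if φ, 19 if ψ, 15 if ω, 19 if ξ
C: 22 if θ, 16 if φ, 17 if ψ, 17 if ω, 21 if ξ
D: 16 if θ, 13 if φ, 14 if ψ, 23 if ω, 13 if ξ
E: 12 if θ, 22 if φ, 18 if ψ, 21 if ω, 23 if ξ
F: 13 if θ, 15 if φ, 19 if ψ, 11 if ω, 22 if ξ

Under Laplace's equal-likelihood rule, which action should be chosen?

Row averages: A=15.4, B=18.2, C=18.6, D=15.8, E=19.2, F=16
Highest average = 19.2 → E.

E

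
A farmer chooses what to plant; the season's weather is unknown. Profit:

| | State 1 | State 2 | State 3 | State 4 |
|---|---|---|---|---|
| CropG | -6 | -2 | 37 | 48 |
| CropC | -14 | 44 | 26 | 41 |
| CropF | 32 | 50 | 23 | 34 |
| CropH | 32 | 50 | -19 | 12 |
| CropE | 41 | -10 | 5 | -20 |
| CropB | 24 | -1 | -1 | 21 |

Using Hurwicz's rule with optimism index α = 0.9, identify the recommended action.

CropG: 0.9·48 + 0.1·(-6) = 42.6
CropC: 0.9·44 + 0.1·(-14) = 38.2
CropF: 0.9·50 + 0.1·23 = 47.3
CropH: 0.9·50 + 0.1·(-19) = 43.1
CropE: 0.9·41 + 0.1·(-20) = 34.9
CropB: 0.9·24 + 0.1·(-1) = 21.5
Highest Hurwicz score = 47.3 → CropF.

CropF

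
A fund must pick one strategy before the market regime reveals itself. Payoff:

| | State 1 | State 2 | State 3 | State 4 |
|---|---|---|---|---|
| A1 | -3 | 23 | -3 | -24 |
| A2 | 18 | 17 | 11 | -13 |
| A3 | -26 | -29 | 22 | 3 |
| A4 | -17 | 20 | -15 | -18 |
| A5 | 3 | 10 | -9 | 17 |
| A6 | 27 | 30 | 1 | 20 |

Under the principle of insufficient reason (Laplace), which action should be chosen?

A6

Row averages: A1=-1.75, A2=8.25, A3=-7.5, A4=-7.5, A5=5.25, A6=19.5
Highest average = 19.5 → A6.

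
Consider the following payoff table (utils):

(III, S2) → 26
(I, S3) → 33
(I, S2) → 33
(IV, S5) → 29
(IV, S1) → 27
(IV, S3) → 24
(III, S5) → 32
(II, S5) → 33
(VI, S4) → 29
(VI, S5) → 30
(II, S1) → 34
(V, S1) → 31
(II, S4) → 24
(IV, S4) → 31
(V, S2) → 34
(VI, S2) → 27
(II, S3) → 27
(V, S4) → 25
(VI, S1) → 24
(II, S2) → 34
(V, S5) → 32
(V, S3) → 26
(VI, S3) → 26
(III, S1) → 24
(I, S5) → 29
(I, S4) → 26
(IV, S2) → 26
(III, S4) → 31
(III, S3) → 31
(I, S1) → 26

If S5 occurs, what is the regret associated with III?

1

Best payoff under S5 is 33.
Regret = 33 − 32 = 1.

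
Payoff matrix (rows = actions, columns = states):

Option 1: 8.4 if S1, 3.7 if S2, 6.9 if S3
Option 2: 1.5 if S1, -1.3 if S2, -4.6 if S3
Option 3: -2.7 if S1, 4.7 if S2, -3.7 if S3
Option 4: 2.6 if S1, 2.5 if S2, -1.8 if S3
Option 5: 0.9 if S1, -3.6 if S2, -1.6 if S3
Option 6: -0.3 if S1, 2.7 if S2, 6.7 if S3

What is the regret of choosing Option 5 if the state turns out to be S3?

8.5

Best payoff under S3 is 6.9.
Regret = 6.9 − (-1.6) = 8.5.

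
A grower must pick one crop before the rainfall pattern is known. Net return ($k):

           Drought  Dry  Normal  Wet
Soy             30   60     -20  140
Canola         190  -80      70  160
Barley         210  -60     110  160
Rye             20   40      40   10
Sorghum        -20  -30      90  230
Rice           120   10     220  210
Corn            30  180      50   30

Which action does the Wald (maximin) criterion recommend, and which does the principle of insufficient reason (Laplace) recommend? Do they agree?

Row minima: Soy=-20, Canola=-80, Barley=-60, Rye=10, Sorghum=-30, Rice=10, Corn=30
Best worst-case = 30 → Corn.
Row averages: Soy=52.5, Canola=85, Barley=105, Rye=27.5, Sorghum=67.5, Rice=140, Corn=72.5
Highest average = 140 → Rice.

maximin → Corn; laplace → Rice (disagree)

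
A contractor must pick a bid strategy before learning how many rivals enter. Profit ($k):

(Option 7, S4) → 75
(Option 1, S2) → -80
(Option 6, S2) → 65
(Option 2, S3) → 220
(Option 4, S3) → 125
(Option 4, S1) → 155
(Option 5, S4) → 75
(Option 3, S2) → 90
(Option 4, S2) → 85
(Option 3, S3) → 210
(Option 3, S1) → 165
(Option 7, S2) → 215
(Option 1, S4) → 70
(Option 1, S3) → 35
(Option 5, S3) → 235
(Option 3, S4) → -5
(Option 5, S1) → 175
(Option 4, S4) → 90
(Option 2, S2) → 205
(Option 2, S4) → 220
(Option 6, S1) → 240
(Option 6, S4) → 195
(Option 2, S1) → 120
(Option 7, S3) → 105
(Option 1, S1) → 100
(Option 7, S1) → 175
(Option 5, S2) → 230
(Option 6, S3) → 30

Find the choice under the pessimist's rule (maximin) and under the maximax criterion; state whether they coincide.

Row minima: Option 1=-80, Option 2=120, Option 3=-5, Option 4=85, Option 5=75, Option 6=30, Option 7=75
Best worst-case = 120 → Option 2.
Row maxima: Option 1=100, Option 2=220, Option 3=210, Option 4=155, Option 5=235, Option 6=240, Option 7=215
Best best-case = 240 → Option 6.

maximin → Option 2; maximax → Option 6 (disagree)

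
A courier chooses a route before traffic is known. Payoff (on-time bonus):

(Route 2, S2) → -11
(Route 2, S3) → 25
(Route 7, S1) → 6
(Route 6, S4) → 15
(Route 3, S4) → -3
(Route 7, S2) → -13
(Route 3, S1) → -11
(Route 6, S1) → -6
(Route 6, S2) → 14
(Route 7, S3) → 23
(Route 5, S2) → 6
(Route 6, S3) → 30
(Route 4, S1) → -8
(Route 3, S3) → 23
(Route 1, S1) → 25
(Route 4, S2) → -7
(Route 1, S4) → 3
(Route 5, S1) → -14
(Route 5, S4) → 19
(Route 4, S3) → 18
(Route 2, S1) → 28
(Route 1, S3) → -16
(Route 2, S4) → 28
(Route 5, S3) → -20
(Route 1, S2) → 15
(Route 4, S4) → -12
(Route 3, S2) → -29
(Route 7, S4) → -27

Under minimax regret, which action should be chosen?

Route 2

Column bests: S1=28, S2=15, S3=30, S4=28.
Route 1 regrets: 3, 0, 46, 25 → max 46
Route 2 regrets: 0, 26, 5, 0 → max 26
Route 3 regrets: 39, 44, 7, 31 → max 44
Route 4 regrets: 36, 22, 12, 40 → max 40
Route 5 regrets: 42, 9, 50, 9 → max 50
Route 6 regrets: 34, 1, 0, 13 → max 34
Route 7 regrets: 22, 28, 7, 55 → max 55
Smallest max regret = 26 → Route 2.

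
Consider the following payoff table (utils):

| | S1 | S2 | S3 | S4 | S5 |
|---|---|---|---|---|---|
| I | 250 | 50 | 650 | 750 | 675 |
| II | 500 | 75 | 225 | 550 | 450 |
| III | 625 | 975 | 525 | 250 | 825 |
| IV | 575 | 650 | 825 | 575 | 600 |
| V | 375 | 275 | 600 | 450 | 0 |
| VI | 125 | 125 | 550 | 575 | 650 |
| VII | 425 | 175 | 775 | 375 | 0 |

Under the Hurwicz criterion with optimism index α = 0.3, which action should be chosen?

I: 0.3·750 + 0.7·50 = 260
II: 0.3·550 + 0.7·75 = 217.5
III: 0.3·975 + 0.7·250 = 467.5
IV: 0.3·825 + 0.7·575 = 650
V: 0.3·600 + 0.7·0 = 180
VI: 0.3·650 + 0.7·125 = 282.5
VII: 0.3·775 + 0.7·0 = 232.5
Highest Hurwicz score = 650 → IV.

IV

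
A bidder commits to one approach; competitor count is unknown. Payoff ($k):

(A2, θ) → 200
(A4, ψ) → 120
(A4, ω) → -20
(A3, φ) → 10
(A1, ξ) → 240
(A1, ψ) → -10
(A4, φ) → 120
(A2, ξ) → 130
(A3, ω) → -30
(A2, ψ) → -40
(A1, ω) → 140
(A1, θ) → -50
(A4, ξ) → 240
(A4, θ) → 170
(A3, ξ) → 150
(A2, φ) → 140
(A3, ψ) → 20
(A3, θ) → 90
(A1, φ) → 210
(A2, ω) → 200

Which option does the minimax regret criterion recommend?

A2

Column bests: θ=200, φ=210, ψ=120, ω=200, ξ=240.
A1 regrets: 250, 0, 130, 60, 0 → max 250
A2 regrets: 0, 70, 160, 0, 110 → max 160
A3 regrets: 110, 200, 100, 230, 90 → max 230
A4 regrets: 30, 90, 0, 220, 0 → max 220
Smallest max regret = 160 → A2.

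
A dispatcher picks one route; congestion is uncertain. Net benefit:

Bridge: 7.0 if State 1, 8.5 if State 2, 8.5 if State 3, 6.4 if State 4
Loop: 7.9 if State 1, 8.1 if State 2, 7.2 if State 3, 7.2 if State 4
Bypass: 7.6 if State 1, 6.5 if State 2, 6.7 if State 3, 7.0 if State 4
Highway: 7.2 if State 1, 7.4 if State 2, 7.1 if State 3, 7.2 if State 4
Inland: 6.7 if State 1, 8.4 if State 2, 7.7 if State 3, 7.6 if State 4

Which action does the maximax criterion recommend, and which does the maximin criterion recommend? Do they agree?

Row maxima: Bridge=8.5, Loop=8.1, Bypass=7.6, Highway=7.4, Inland=8.4
Best best-case = 8.5 → Bridge.
Row minima: Bridge=6.4, Loop=7.2, Bypass=6.5, Highway=7.1, Inland=6.7
Best worst-case = 7.2 → Loop.

maximax → Bridge; maximin → Loop (disagree)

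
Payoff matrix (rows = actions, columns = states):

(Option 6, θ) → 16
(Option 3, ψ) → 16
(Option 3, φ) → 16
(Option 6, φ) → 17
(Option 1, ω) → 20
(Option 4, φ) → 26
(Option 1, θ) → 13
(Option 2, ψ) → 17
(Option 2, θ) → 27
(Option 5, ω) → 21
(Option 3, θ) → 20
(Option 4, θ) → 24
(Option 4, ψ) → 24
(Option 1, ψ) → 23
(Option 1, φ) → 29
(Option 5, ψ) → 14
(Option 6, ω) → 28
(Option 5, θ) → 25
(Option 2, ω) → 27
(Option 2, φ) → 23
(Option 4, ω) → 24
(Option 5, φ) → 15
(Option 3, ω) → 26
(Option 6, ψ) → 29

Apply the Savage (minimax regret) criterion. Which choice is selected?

Option 4

Column bests: θ=27, φ=29, ψ=29, ω=28.
Option 1 regrets: 14, 0, 6, 8 → max 14
Option 2 regrets: 0, 6, 12, 1 → max 12
Option 3 regrets: 7, 13, 13, 2 → max 13
Option 4 regrets: 3, 3, 5, 4 → max 5
Option 5 regrets: 2, 14, 15, 7 → max 15
Option 6 regrets: 11, 12, 0, 0 → max 12
Smallest max regret = 5 → Option 4.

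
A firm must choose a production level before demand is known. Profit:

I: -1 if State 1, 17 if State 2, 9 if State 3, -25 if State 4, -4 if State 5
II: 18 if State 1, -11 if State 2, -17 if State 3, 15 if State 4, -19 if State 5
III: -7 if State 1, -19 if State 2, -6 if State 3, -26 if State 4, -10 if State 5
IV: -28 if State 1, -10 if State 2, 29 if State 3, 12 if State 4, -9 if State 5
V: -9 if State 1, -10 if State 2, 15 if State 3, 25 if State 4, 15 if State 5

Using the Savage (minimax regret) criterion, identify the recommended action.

V

Column bests: State 1=18, State 2=17, State 3=29, State 4=25, State 5=15.
I regrets: 19, 0, 20, 50, 19 → max 50
II regrets: 0, 28, 46, 10, 34 → max 46
III regrets: 25, 36, 35, 51, 25 → max 51
IV regrets: 46, 27, 0, 13, 24 → max 46
V regrets: 27, 27, 14, 0, 0 → max 27
Smallest max regret = 27 → V.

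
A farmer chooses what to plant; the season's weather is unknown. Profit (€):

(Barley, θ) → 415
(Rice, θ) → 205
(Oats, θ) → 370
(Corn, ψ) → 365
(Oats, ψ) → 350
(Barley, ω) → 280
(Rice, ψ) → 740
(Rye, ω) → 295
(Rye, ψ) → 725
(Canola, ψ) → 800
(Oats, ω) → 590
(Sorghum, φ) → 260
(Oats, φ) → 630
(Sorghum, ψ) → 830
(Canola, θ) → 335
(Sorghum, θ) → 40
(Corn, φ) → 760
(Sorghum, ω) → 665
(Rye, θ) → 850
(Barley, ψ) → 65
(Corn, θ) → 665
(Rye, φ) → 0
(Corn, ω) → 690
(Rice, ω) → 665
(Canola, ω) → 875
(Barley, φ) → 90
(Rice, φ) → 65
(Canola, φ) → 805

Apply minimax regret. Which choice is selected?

Corn

Column bests: θ=850, φ=805, ψ=830, ω=875.
Canola regrets: 515, 0, 30, 0 → max 515
Rye regrets: 0, 805, 105, 580 → max 805
Rice regrets: 645, 740, 90, 210 → max 740
Sorghum regrets: 810, 545, 0, 210 → max 810
Corn regrets: 185, 45, 465, 185 → max 465
Oats regrets: 480, 175, 480, 285 → max 480
Barley regrets: 435, 715, 765, 595 → max 765
Smallest max regret = 465 → Corn.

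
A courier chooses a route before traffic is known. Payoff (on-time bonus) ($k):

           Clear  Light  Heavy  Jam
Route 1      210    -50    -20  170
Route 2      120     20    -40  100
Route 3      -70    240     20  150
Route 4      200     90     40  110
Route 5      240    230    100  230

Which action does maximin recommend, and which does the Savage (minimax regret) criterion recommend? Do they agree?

maximin → Route 5; minimax regret → Route 5 (agree)

Row minima: Route 1=-50, Route 2=-40, Route 3=-70, Route 4=40, Route 5=100
Best worst-case = 100 → Route 5.
Column bests: Clear=240, Light=240, Heavy=100, Jam=230.
Route 1 regrets: 30, 290, 120, 60 → max 290
Route 2 regrets: 120, 220, 140, 130 → max 220
Route 3 regrets: 310, 0, 80, 80 → max 310
Route 4 regrets: 40, 150, 60, 120 → max 150
Route 5 regrets: 0, 10, 0, 0 → max 10
Smallest max regret = 10 → Route 5.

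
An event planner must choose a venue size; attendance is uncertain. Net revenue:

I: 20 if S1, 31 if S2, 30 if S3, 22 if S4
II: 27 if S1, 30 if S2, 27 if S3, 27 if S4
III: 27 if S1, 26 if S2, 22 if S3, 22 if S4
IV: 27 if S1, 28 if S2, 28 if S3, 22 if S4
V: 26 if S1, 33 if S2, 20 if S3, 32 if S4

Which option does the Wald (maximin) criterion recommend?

II

Row minima: I=20, II=27, III=22, IV=22, V=20
Best worst-case = 27 → II.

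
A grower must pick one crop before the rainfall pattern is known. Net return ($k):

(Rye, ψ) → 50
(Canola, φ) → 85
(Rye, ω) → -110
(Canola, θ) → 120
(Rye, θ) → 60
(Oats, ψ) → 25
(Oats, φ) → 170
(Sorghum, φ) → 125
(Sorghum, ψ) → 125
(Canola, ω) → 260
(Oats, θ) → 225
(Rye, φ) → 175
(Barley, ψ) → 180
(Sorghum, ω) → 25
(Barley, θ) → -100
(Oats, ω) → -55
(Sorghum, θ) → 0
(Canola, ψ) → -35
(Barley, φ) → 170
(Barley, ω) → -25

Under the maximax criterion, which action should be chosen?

Row maxima: Sorghum=125, Canola=260, Rye=175, Oats=225, Barley=180
Best best-case = 260 → Canola.

Canola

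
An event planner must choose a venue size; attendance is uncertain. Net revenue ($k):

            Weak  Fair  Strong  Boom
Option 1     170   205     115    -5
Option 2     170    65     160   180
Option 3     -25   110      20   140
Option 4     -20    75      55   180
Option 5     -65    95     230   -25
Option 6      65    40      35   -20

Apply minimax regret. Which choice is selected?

Option 2

Column bests: Weak=170, Fair=205, Strong=230, Boom=180.
Option 1 regrets: 0, 0, 115, 185 → max 185
Option 2 regrets: 0, 140, 70, 0 → max 140
Option 3 regrets: 195, 95, 210, 40 → max 210
Option 4 regrets: 190, 130, 175, 0 → max 190
Option 5 regrets: 235, 110, 0, 205 → max 235
Option 6 regrets: 105, 165, 195, 200 → max 200
Smallest max regret = 140 → Option 2.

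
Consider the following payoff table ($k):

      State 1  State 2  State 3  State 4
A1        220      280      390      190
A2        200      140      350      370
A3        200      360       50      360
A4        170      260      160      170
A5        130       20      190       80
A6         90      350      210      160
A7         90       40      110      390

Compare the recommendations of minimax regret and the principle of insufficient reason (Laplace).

Column bests: State 1=220, State 2=360, State 3=390, State 4=390.
A1 regrets: 0, 80, 0, 200 → max 200
A2 regrets: 20, 220, 40, 20 → max 220
A3 regrets: 20, 0, 340, 30 → max 340
A4 regrets: 50, 100, 230, 220 → max 230
A5 regrets: 90, 340, 200, 310 → max 340
A6 regrets: 130, 10, 180, 230 → max 230
A7 regrets: 130, 320, 280, 0 → max 320
Smallest max regret = 200 → A1.
Row averages: A1=270, A2=265, A3=242.5, A4=190, A5=105, A6=202.5, A7=157.5
Highest average = 270 → A1.

minimax regret → A1; laplace → A1 (agree)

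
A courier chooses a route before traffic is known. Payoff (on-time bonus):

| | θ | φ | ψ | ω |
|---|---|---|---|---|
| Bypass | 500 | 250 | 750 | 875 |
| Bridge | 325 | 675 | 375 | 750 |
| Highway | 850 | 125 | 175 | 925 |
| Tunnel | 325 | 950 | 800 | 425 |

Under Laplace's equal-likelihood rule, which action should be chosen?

Row averages: Bypass=593.75, Bridge=531.25, Highway=518.75, Tunnel=625
Highest average = 625 → Tunnel.

Tunnel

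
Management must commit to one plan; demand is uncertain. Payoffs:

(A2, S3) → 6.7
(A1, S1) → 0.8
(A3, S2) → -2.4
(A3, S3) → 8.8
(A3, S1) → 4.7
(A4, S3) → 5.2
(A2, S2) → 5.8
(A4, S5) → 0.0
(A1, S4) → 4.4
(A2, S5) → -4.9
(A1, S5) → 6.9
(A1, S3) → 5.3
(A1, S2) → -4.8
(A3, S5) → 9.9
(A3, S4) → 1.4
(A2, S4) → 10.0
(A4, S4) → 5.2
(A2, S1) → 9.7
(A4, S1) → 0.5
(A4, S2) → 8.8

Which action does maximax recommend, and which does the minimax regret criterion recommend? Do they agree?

Row maxima: A1=6.9, A2=10.0, A3=9.9, A4=8.8
Best best-case = 10.0 → A2.
Column bests: S1=9.7, S2=8.8, S3=8.8, S4=10.0, S5=9.9.
A1 regrets: 8.9, 13.6, 3.5, 5.6, 3.0 → max 13.6
A2 regrets: 0.0, 3.0, 2.1, 0.0, 14.8 → max 14.8
A3 regrets: 5.0, 11.2, 0.0, 8.6, 0.0 → max 11.2
A4 regrets: 9.2, 0.0, 3.6, 4.8, 9.9 → max 9.9
Smallest max regret = 9.9 → A4.

maximax → A2; minimax regret → A4 (disagree)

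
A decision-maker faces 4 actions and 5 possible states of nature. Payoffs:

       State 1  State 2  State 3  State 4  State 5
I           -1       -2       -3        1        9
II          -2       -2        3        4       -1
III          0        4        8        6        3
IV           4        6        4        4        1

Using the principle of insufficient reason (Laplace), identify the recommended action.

III

Row averages: I=0.8, II=0.4, III=4.2, IV=3.8
Highest average = 4.2 → III.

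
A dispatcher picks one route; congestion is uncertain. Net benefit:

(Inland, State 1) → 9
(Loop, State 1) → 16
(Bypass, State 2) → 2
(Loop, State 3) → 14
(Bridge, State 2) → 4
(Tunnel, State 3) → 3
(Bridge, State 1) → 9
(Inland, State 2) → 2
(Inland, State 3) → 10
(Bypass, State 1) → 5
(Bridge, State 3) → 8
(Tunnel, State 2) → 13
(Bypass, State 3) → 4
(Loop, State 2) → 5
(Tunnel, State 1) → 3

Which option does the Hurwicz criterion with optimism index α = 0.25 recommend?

Tunnel: 0.25·13 + 0.75·3 = 5.5
Bypass: 0.25·5 + 0.75·2 = 2.75
Inland: 0.25·10 + 0.75·2 = 4
Bridge: 0.25·9 + 0.75·4 = 5.25
Loop: 0.25·16 + 0.75·5 = 7.75
Highest Hurwicz score = 7.75 → Loop.

Loop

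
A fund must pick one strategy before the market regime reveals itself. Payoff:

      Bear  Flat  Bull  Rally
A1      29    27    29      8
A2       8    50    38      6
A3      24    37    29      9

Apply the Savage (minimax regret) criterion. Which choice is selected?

A3

Column bests: Bear=29, Flat=50, Bull=38, Rally=9.
A1 regrets: 0, 23, 9, 1 → max 23
A2 regrets: 21, 0, 0, 3 → max 21
A3 regrets: 5, 13, 9, 0 → max 13
Smallest max regret = 13 → A3.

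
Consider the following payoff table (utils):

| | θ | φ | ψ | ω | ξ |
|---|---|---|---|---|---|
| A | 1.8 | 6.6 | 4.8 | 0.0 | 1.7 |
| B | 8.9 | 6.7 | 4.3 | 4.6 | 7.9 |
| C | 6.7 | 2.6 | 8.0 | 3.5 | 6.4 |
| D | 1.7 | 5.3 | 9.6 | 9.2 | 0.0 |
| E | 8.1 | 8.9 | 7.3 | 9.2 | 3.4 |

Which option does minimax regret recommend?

E

Column bests: θ=8.9, φ=8.9, ψ=9.6, ω=9.2, ξ=7.9.
A regrets: 7.1, 2.3, 4.8, 9.2, 6.2 → max 9.2
B regrets: 0.0, 2.2, 5.3, 4.6, 0.0 → max 5.3
C regrets: 2.2, 6.3, 1.6, 5.7, 1.5 → max 6.3
D regrets: 7.2, 3.6, 0.0, 0.0, 7.9 → max 7.9
E regrets: 0.8, 0.0, 2.3, 0.0, 4.5 → max 4.5
Smallest max regret = 4.5 → E.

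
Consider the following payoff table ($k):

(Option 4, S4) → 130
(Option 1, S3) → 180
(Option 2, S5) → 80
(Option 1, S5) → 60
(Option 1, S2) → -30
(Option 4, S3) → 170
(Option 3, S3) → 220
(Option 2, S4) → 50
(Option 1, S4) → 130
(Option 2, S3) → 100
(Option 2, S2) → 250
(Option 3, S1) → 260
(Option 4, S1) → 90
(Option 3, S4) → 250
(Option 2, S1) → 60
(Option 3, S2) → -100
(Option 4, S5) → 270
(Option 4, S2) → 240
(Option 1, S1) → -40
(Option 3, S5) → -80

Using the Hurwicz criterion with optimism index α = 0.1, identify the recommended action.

Option 1: 0.1·180 + 0.9·(-40) = -18
Option 2: 0.1·250 + 0.9·50 = 70
Option 3: 0.1·260 + 0.9·(-100) = -64
Option 4: 0.1·270 + 0.9·90 = 108
Highest Hurwicz score = 108 → Option 4.

Option 4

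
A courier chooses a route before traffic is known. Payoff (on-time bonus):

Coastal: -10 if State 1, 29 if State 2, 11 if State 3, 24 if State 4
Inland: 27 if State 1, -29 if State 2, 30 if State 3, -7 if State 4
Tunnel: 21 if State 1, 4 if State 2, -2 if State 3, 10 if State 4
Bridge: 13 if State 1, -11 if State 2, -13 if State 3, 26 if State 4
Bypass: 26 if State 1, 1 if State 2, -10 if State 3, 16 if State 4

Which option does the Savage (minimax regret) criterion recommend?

Column bests: State 1=27, State 2=29, State 3=30, State 4=26.
Coastal regrets: 37, 0, 19, 2 → max 37
Inland regrets: 0, 58, 0, 33 → max 58
Tunnel regrets: 6, 25, 32, 16 → max 32
Bridge regrets: 14, 40, 43, 0 → max 43
Bypass regrets: 1, 28, 40, 10 → max 40
Smallest max regret = 32 → Tunnel.

Tunnel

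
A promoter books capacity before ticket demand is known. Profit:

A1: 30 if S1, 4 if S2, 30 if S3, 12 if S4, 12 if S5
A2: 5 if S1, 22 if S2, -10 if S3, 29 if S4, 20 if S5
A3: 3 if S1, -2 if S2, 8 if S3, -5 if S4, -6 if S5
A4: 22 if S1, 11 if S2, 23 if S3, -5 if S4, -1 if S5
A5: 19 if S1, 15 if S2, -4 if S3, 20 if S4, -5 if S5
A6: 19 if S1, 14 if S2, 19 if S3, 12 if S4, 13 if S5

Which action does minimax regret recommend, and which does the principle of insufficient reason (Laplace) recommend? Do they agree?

minimax regret → A6; laplace → A1 (disagree)

Column bests: S1=30, S2=22, S3=30, S4=29, S5=20.
A1 regrets: 0, 18, 0, 17, 8 → max 18
A2 regrets: 25, 0, 40, 0, 0 → max 40
A3 regrets: 27, 24, 22, 34, 26 → max 34
A4 regrets: 8, 11, 7, 34, 21 → max 34
A5 regrets: 11, 7, 34, 9, 25 → max 34
A6 regrets: 11, 8, 11, 17, 7 → max 17
Smallest max regret = 17 → A6.
Row averages: A1=17.6, A2=13.2, A3=-0.4, A4=10, A5=9, A6=15.4
Highest average = 17.6 → A1.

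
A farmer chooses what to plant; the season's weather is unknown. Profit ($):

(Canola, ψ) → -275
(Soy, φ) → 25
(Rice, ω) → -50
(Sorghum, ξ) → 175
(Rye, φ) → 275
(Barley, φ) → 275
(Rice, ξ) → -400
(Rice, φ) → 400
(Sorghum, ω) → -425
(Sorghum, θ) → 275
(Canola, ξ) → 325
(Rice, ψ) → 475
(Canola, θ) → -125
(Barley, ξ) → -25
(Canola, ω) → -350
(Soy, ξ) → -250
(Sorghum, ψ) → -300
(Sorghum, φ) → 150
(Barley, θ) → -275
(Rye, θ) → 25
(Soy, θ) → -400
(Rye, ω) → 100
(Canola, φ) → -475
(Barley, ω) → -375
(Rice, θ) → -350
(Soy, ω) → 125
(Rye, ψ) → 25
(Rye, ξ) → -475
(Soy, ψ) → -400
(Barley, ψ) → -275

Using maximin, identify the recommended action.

Row minima: Soy=-400, Sorghum=-425, Canola=-475, Rye=-475, Barley=-375, Rice=-400
Best worst-case = -375 → Barley.

Barley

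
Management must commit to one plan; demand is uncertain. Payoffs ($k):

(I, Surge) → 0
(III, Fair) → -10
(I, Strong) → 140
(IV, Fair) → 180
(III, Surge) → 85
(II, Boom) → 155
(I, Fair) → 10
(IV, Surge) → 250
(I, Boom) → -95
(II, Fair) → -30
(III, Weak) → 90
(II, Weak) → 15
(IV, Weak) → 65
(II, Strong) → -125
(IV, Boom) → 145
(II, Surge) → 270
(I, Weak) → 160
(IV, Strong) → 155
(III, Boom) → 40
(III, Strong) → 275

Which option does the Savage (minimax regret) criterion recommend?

IV

Column bests: Weak=160, Fair=180, Strong=275, Boom=155, Surge=270.
I regrets: 0, 170, 135, 250, 270 → max 270
II regrets: 145, 210, 400, 0, 0 → max 400
III regrets: 70, 190, 0, 115, 185 → max 190
IV regrets: 95, 0, 120, 10, 20 → max 120
Smallest max regret = 120 → IV.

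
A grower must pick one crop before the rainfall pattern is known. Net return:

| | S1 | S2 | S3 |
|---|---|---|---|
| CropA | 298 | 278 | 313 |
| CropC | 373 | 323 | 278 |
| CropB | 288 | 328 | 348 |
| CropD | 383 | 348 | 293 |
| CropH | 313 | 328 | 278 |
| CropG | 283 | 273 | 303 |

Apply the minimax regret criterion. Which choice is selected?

CropD

Column bests: S1=383, S2=348, S3=348.
CropA regrets: 85, 70, 35 → max 85
CropC regrets: 10, 25, 70 → max 70
CropB regrets: 95, 20, 0 → max 95
CropD regrets: 0, 0, 55 → max 55
CropH regrets: 70, 20, 70 → max 70
CropG regrets: 100, 75, 45 → max 100
Smallest max regret = 55 → CropD.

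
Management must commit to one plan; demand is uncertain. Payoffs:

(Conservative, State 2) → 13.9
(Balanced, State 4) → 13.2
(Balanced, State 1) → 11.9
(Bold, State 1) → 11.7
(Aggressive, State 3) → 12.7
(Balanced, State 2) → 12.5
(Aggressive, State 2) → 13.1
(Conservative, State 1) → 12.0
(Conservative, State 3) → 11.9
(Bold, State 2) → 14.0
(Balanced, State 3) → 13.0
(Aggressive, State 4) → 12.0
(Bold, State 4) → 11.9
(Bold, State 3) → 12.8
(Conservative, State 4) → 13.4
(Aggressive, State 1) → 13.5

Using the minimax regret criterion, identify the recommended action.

Column bests: State 1=13.5, State 2=14.0, State 3=13.0, State 4=13.4.
Conservative regrets: 1.5, 0.1, 1.1, 0.0 → max 1.5
Balanced regrets: 1.6, 1.5, 0.0, 0.2 → max 1.6
Aggressive regrets: 0.0, 0.9, 0.3, 1.4 → max 1.4
Bold regrets: 1.8, 0.0, 0.2, 1.5 → max 1.8
Smallest max regret = 1.4 → Aggressive.

Aggressive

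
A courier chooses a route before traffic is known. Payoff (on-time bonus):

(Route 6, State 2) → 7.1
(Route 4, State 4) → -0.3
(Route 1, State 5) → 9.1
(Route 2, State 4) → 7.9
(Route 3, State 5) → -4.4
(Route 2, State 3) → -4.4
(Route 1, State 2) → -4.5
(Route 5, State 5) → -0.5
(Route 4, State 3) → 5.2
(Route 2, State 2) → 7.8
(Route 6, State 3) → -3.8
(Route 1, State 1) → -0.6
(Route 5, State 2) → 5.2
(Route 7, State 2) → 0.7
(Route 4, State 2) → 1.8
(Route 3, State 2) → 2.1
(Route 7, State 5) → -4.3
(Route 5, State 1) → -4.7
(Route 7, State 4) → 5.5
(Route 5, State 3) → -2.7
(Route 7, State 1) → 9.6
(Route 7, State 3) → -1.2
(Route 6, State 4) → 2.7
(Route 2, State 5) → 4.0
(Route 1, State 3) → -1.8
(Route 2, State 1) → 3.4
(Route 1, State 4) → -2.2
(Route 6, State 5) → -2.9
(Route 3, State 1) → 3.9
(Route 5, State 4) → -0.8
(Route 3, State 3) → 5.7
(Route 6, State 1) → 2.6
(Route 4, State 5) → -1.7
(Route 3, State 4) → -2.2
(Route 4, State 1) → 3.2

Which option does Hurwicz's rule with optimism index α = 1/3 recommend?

Route 4

Route 1: 1/3·9.1 + 2/3·(-4.5) = 1/30
Route 2: 1/3·7.9 + 2/3·(-4.4) = -0.3
Route 3: 1/3·5.7 + 2/3·(-4.4) = -31/30
Route 4: 1/3·5.2 + 2/3·(-1.7) = 0.6
Route 5: 1/3·5.2 + 2/3·(-4.7) = -1.4
Route 6: 1/3·7.1 + 2/3·(-3.8) = -1/6
Route 7: 1/3·9.6 + 2/3·(-4.3) = 1/3
Highest Hurwicz score = 0.6 → Route 4.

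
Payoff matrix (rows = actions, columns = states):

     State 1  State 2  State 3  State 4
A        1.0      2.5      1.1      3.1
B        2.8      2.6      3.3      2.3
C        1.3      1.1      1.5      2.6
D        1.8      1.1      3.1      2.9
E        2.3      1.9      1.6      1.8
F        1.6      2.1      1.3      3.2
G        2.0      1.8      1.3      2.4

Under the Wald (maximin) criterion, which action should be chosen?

Row minima: A=1.0, B=2.3, C=1.1, D=1.1, E=1.6, F=1.3, G=1.3
Best worst-case = 2.3 → B.

B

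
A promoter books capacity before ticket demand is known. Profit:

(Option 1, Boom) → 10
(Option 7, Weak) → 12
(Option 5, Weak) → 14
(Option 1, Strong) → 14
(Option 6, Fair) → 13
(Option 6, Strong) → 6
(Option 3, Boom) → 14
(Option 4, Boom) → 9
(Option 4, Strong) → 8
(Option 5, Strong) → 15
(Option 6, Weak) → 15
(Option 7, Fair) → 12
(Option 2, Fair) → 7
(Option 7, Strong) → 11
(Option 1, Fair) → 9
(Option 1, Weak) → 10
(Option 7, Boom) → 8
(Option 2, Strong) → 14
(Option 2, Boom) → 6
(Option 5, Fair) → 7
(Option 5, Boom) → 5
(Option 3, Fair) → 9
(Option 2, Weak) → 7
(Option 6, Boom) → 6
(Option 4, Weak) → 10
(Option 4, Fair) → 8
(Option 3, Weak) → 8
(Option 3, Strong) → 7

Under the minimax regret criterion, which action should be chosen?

Column bests: Weak=15, Fair=13, Strong=15, Boom=14.
Option 1 regrets: 5, 4, 1, 4 → max 5
Option 2 regrets: 8, 6, 1, 8 → max 8
Option 3 regrets: 7, 4, 8, 0 → max 8
Option 4 regrets: 5, 5, 7, 5 → max 7
Option 5 regrets: 1, 6, 0, 9 → max 9
Option 6 regrets: 0, 0, 9, 8 → max 9
Option 7 regrets: 3, 1, 4, 6 → max 6
Smallest max regret = 5 → Option 1.

Option 1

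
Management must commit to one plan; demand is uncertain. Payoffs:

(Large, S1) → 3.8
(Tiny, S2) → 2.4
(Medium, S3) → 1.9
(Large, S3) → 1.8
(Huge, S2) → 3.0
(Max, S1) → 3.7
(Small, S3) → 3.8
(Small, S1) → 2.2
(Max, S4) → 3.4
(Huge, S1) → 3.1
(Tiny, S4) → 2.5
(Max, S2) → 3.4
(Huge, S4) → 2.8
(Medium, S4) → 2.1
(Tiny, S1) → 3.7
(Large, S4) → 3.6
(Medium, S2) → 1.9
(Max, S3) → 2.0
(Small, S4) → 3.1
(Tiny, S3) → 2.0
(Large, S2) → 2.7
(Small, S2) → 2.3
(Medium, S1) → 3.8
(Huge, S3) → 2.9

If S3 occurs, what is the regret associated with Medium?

1.9

Best payoff under S3 is 3.8.
Regret = 3.8 − 1.9 = 1.9.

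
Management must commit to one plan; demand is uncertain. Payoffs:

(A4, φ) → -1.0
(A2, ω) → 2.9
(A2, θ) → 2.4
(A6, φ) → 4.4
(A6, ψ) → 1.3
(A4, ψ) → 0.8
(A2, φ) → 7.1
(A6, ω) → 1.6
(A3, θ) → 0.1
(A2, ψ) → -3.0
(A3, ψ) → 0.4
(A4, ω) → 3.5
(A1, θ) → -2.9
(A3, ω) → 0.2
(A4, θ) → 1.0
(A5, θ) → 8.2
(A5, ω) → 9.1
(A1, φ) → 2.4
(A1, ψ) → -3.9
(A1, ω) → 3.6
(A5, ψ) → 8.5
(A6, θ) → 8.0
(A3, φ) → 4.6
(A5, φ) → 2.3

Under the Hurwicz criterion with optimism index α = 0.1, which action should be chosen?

A1: 0.1·3.6 + 0.9·(-3.9) = -3.15
A2: 0.1·7.1 + 0.9·(-3.0) = -1.99
A3: 0.1·4.6 + 0.9·0.1 = 0.55
A4: 0.1·3.5 + 0.9·(-1.0) = -0.55
A5: 0.1·9.1 + 0.9·2.3 = 2.98
A6: 0.1·8.0 + 0.9·1.3 = 1.97
Highest Hurwicz score = 2.98 → A5.

A5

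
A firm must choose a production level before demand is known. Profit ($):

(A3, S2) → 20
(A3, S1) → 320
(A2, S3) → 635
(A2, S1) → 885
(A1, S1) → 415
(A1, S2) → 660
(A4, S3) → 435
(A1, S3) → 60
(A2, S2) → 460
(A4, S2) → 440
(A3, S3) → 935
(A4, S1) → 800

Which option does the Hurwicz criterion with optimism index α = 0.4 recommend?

A1: 0.4·660 + 0.6·60 = 300
A2: 0.4·885 + 0.6·460 = 630
A3: 0.4·935 + 0.6·20 = 386
A4: 0.4·800 + 0.6·435 = 581
Highest Hurwicz score = 630 → A2.

A2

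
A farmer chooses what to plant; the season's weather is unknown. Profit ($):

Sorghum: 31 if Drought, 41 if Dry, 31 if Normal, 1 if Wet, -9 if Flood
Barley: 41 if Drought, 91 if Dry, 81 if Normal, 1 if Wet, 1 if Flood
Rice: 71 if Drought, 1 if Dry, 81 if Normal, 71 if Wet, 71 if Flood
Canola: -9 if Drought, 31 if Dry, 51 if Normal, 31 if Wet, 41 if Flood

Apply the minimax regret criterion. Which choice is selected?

Column bests: Drought=71, Dry=91, Normal=81, Wet=71, Flood=71.
Sorghum regrets: 40, 50, 50, 70, 80 → max 80
Barley regrets: 30, 0, 0, 70, 70 → max 70
Rice regrets: 0, 90, 0, 0, 0 → max 90
Canola regrets: 80, 60, 30, 40, 30 → max 80
Smallest max regret = 70 → Barley.

Barley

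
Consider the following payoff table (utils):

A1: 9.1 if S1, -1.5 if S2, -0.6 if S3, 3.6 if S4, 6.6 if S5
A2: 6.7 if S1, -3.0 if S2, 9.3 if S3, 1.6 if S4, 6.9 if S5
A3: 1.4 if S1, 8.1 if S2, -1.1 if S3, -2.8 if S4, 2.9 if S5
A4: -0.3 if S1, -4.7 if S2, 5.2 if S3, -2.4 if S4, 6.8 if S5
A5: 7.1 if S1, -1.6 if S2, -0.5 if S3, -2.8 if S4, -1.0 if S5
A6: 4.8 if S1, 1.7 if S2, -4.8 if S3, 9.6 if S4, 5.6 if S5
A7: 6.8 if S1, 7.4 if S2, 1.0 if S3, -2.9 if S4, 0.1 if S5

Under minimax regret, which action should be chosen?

A1

Column bests: S1=9.1, S2=8.1, S3=9.3, S4=9.6, S5=6.9.
A1 regrets: 0.0, 9.6, 9.9, 6.0, 0.3 → max 9.9
A2 regrets: 2.4, 11.1, 0.0, 8.0, 0.0 → max 11.1
A3 regrets: 7.7, 0.0, 10.4, 12.4, 4.0 → max 12.4
A4 regrets: 9.4, 12.8, 4.1, 12.0, 0.1 → max 12.8
A5 regrets: 2.0, 9.7, 9.8, 12.4, 7.9 → max 12.4
A6 regrets: 4.3, 6.4, 14.1, 0.0, 1.3 → max 14.1
A7 regrets: 2.3, 0.7, 8.3, 12.5, 6.8 → max 12.5
Smallest max regret = 9.9 → A1.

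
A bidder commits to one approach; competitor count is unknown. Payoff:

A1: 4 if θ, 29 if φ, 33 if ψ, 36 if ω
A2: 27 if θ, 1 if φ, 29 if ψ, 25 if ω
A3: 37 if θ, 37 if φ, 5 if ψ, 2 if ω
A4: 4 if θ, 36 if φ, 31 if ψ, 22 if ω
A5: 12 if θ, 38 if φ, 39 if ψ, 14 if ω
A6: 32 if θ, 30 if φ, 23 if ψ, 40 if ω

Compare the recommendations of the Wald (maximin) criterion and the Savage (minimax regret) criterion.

Row minima: A1=4, A2=1, A3=2, A4=4, A5=12, A6=23
Best worst-case = 23 → A6.
Column bests: θ=37, φ=38, ψ=39, ω=40.
A1 regrets: 33, 9, 6, 4 → max 33
A2 regrets: 10, 37, 10, 15 → max 37
A3 regrets: 0, 1, 34, 38 → max 38
A4 regrets: 33, 2, 8, 18 → max 33
A5 regrets: 25, 0, 0, 26 → max 26
A6 regrets: 5, 8, 16, 0 → max 16
Smallest max regret = 16 → A6.

maximin → A6; minimax regret → A6 (agree)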